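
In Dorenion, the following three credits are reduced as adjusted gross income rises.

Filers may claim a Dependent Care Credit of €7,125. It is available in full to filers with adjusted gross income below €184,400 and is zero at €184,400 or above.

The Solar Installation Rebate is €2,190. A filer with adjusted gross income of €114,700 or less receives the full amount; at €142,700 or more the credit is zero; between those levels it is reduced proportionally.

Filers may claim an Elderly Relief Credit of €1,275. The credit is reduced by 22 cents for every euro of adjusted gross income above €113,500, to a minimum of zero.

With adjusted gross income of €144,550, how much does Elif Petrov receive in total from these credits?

Dependent Care Credit: €144,550 is below the €184,400 cutoff, so the full €7,125 applies.
Solar Installation Rebate: €144,550 is at or above €142,700, so the credit is €0.
Elderly Relief Credit: 22% of the €31,050 excess over €113,500 is €6,831 ≥ base, so the credit is €0.
Total: €7,125 + €0 + €0 = €7,125.

€7,125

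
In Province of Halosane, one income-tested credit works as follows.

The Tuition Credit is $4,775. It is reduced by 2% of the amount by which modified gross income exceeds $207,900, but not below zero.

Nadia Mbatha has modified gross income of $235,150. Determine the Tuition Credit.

Tuition Credit: 2% of the $27,250 excess over $207,900 is $545; credit = $4,775 − $545 = $4,230.

$4,230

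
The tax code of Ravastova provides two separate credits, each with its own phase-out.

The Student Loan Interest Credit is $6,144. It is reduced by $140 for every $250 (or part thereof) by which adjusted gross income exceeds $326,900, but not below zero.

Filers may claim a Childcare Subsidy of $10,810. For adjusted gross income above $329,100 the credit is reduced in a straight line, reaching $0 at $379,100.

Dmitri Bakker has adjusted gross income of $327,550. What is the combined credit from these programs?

$16,534

Student Loan Interest Credit: income exceeds $326,900 by $650, which is 3 full-or-partial $250 increments; reduction = 3 × $140 = $420, leaving $5,724.
Childcare Subsidy: $327,550 is at or below the $329,100 threshold, so the full $10,810 applies.
Total: $5,724 + $10,810 = $16,534.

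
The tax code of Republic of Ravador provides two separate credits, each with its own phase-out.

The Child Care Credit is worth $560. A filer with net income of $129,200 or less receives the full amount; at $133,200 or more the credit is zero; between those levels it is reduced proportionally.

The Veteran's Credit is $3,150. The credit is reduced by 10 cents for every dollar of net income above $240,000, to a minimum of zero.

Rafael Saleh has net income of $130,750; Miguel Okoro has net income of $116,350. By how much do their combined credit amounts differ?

$217

Rafael ($130,750): Child Care Credit: $130,750 is $1,550 into a $4,000 phase-out range, leaving 2,450/4,000 of the credit: $560 × 2,450/4,000 = $343. Veteran's Credit: $130,750 is at or below the $240,000 threshold, so the full $3,150 applies. total $343 + $3,150 = $3,493
Miguel ($116,350): Child Care Credit: $116,350 is at or below the $129,200 threshold, so the full $560 applies. Veteran's Credit: $116,350 is at or below the $240,000 threshold, so the full $3,150 applies. total $560 + $3,150 = $3,710
Difference: |$3,493 − $3,710| = $217.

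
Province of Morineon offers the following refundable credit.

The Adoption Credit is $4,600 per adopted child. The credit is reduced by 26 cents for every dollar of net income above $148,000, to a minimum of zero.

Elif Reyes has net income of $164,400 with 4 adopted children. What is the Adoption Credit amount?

Adoption Credit: base = 4 × $4,600 = $18,400. 26% of the $16,400 excess over $148,000 is $4,264; credit = $18,400 − $4,264 = $14,136.

$14,136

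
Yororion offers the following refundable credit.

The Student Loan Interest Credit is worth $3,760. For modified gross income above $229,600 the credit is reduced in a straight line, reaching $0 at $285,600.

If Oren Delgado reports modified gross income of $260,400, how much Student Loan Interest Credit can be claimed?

$1,692

Student Loan Interest Credit: $260,400 is $30,800 into a $56,000 phase-out range, leaving 25,200/56,000 of the credit: $3,760 × 25,200/56,000 = $1,692.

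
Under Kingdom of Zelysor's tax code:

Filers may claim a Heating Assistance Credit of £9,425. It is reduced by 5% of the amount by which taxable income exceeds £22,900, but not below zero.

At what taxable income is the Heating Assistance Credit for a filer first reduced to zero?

The credit falls by 5% of each pound above £22,900, so it reaches zero when the excess is £9,425 / 5% = £188,500: income = £22,900 + £188,500 = £211,400.

£211,400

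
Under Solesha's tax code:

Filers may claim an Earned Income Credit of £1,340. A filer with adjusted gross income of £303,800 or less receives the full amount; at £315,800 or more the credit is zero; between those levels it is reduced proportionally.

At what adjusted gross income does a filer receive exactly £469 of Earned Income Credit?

£311,600

£469 is 469/1,340 of the full £1,340, so 871/1,340 of the £12,000 range has been used: income = £303,800 + £12,000 × 871/1,340 = £311,600.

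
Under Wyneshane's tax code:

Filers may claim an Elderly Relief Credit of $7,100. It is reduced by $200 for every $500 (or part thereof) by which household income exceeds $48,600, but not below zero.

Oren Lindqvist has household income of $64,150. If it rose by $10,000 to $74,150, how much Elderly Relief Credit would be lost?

At $64,150 — income exceeds $48,600 by $15,550, which is 32 full-or-partial $500 increments; reduction = 32 × $200 = $6,400, leaving $700.
At $74,150 — income exceeds $48,600 by $25,550 → 52 increments × $200 = $10,400 ≥ base, so the credit is $0.
Lost: $700 − $0 = $700.

$700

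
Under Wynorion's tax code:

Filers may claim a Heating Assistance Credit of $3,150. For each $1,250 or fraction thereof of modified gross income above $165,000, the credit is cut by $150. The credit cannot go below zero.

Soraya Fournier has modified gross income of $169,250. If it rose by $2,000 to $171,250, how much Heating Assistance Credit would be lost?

At $169,250 — income exceeds $165,000 by $4,250, which is 4 full-or-partial $1,250 increments; reduction = 4 × $150 = $600, leaving $2,550.
At $171,250 — income exceeds $165,000 by $6,250, which is 5 full-or-partial $1,250 increments; reduction = 5 × $150 = $750, leaving $2,400.
Lost: $2,550 − $2,400 = $150.

$150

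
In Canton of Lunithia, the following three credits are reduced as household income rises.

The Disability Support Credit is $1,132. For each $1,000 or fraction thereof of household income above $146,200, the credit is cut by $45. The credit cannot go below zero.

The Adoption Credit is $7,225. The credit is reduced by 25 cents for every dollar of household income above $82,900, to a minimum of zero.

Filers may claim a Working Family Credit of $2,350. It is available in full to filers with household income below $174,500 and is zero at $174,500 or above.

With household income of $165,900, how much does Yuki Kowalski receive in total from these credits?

$2,582

Disability Support Credit: income exceeds $146,200 by $19,700, which is 20 full-or-partial $1,000 increments; reduction = 20 × $45 = $900, leaving $232.
Adoption Credit: 25% of the $83,000 excess over $82,900 is $20,750 ≥ base, so the credit is $0.
Working Family Credit: $165,900 is below the $174,500 cutoff, so the full $2,350 applies.
Total: $232 + $0 + $2,350 = $2,582.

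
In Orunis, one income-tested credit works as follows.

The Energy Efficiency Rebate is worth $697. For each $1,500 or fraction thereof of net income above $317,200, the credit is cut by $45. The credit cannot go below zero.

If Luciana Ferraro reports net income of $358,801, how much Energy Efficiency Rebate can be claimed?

Energy Efficiency Rebate: income exceeds $317,200 by $41,601 → 28 increments × $45 = $1,260 ≥ base, so the credit is $0.

$0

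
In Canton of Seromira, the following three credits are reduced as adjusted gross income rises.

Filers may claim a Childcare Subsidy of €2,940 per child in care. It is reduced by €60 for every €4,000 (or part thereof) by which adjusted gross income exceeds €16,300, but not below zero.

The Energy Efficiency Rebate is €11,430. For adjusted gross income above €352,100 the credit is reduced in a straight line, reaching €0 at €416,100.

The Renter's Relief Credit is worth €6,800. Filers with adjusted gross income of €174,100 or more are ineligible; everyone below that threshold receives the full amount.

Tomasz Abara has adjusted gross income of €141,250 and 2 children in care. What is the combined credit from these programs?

€22,190

Childcare Subsidy: base = 2 × €2,940 = €5,880. income exceeds €16,300 by €124,950, which is 32 full-or-partial €4,000 increments; reduction = 32 × €60 = €1,920, leaving €3,960.
Energy Efficiency Rebate: €141,250 is at or below the €352,100 threshold, so the full €11,430 applies.
Renter's Relief Credit: €141,250 is below the €174,100 cutoff, so the full €6,800 applies.
Total: €3,960 + €11,430 + €6,800 = €22,190.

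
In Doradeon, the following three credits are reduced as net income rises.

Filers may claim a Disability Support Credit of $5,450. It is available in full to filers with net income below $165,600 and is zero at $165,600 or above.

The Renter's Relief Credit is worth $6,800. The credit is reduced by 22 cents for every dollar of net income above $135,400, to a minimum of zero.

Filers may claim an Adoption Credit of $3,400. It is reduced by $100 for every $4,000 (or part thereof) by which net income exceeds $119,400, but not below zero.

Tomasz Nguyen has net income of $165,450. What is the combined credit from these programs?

$7,839

Disability Support Credit: $165,450 is below the $165,600 cutoff, so the full $5,450 applies.
Renter's Relief Credit: 22% of the $30,050 excess over $135,400 is $6,611; credit = $6,800 − $6,611 = $189.
Adoption Credit: income exceeds $119,400 by $46,050, which is 12 full-or-partial $4,000 increments; reduction = 12 × $100 = $1,200, leaving $2,200.
Total: $5,450 + $189 + $2,200 = $7,839.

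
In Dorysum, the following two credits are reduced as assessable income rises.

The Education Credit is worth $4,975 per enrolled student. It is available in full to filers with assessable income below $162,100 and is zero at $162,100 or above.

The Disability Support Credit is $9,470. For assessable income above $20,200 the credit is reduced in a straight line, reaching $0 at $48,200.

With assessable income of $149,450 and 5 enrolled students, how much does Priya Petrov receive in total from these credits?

$24,875

Education Credit: base = 5 × $4,975 = $24,875. $149,450 is below the $162,100 cutoff, so the full $24,875 applies.
Disability Support Credit: $149,450 is at or above $48,200, so the credit is $0.
Total: $24,875 + $0 = $24,875.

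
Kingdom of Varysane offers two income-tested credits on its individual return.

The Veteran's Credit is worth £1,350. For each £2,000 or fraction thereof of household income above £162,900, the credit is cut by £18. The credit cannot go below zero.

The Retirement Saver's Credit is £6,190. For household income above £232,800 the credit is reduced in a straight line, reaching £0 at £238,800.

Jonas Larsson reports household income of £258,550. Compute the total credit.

£486

Veteran's Credit: income exceeds £162,900 by £95,650, which is 48 full-or-partial £2,000 increments; reduction = 48 × £18 = £864, leaving £486.
Retirement Saver's Credit: £258,550 is at or above £238,800, so the credit is £0.
Total: £486 + £0 = £486.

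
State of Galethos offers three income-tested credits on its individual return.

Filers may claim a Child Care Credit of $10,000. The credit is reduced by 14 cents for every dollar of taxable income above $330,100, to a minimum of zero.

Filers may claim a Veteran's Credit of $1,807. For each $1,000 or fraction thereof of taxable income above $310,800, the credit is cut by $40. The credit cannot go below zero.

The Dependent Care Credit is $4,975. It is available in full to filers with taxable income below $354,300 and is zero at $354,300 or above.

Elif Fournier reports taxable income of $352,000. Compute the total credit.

Child Care Credit: 14% of the $21,900 excess over $330,100 is $3,066; credit = $10,000 − $3,066 = $6,934.
Veteran's Credit: income exceeds $310,800 by $41,200, which is 42 full-or-partial $1,000 increments; reduction = 42 × $40 = $1,680, leaving $127.
Dependent Care Credit: $352,000 is below the $354,300 cutoff, so the full $4,975 applies.
Total: $6,934 + $127 + $4,975 = $12,036.

$12,036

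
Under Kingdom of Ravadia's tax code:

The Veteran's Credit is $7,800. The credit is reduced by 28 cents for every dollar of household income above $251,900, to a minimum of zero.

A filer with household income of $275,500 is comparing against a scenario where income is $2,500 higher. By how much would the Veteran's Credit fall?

$700

At $275,500 — 28% of the $23,600 excess over $251,900 is $6,608; credit = $7,800 − $6,608 = $1,192.
At $278,000 — 28% of the $26,100 excess over $251,900 is $7,308; credit = $7,800 − $7,308 = $492.
Lost: $1,192 − $492 = $700.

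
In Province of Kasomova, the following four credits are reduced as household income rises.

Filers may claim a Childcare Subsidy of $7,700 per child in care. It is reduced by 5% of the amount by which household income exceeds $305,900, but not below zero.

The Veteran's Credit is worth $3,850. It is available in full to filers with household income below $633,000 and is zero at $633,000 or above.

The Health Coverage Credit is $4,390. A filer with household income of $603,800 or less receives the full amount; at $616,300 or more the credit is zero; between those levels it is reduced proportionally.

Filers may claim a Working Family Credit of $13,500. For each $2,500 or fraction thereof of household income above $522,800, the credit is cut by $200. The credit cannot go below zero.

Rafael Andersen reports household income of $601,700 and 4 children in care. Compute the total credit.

Childcare Subsidy: base = 4 × $7,700 = $30,800. 5% of the $295,800 excess over $305,900 is $14,790; credit = $30,800 − $14,790 = $16,010.
Veteran's Credit: $601,700 is below the $633,000 cutoff, so the full $3,850 applies.
Health Coverage Credit: $601,700 is at or below the $603,800 threshold, so the full $4,390 applies.
Working Family Credit: income exceeds $522,800 by $78,900, which is 32 full-or-partial $2,500 increments; reduction = 32 × $200 = $6,400, leaving $7,100.
Total: $16,010 + $3,850 + $4,390 + $7,100 = $31,350.

$31,350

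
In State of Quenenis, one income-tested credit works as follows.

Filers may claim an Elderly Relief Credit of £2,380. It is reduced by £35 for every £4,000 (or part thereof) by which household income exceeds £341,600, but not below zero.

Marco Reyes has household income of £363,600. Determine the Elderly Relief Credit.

£2,170

Elderly Relief Credit: income exceeds £341,600 by £22,000, which is 6 full-or-partial £4,000 increments; reduction = 6 × £35 = £210, leaving £2,170.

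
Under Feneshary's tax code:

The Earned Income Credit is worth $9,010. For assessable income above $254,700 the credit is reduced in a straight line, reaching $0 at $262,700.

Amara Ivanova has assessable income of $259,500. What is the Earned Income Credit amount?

Earned Income Credit: $259,500 is $4,800 into a $8,000 phase-out range, leaving 3,200/8,000 of the credit: $9,010 × 3,200/8,000 = $3,604.

$3,604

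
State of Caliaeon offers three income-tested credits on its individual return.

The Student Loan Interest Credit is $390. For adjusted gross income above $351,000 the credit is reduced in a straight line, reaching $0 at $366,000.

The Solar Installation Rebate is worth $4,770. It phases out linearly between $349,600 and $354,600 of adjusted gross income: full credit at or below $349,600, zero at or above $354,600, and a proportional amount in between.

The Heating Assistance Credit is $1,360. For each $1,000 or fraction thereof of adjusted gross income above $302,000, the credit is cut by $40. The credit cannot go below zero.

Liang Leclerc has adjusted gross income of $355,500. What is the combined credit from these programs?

Student Loan Interest Credit: $355,500 is $4,500 into a $15,000 phase-out range, leaving 10,500/15,000 of the credit: $390 × 10,500/15,000 = $273.
Solar Installation Rebate: $355,500 is at or above $354,600, so the credit is $0.
Heating Assistance Credit: income exceeds $302,000 by $53,500 → 54 increments × $40 = $2,160 ≥ base, so the credit is $0.
Total: $273 + $0 + $0 = $273.

$273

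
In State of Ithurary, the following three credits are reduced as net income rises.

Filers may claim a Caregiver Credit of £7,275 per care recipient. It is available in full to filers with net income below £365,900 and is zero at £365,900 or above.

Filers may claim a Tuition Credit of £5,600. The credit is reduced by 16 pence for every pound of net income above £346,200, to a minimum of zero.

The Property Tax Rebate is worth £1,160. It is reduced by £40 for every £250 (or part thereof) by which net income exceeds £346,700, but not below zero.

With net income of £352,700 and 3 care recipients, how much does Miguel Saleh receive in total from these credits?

Caregiver Credit: base = 3 × £7,275 = £21,825. £352,700 is below the £365,900 cutoff, so the full £21,825 applies.
Tuition Credit: 16% of the £6,500 excess over £346,200 is £1,040; credit = £5,600 − £1,040 = £4,560.
Property Tax Rebate: income exceeds £346,700 by £6,000, which is 24 full-or-partial £250 increments; reduction = 24 × £40 = £960, leaving £200.
Total: £21,825 + £4,560 + £200 = £26,585.

£26,585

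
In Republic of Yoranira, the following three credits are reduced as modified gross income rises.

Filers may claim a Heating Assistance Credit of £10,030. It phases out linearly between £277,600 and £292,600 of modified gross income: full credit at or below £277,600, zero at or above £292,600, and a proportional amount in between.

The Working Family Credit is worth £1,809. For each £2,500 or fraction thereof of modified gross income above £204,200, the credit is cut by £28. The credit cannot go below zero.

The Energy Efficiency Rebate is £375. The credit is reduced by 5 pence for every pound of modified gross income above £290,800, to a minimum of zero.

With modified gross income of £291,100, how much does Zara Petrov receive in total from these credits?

£2,192

Heating Assistance Credit: £291,100 is £13,500 into a £15,000 phase-out range, leaving 1,500/15,000 of the credit: £10,030 × 1,500/15,000 = £1,003.
Working Family Credit: income exceeds £204,200 by £86,900, which is 35 full-or-partial £2,500 increments; reduction = 35 × £28 = £980, leaving £829.
Energy Efficiency Rebate: 5% of the £300 excess over £290,800 is £15; credit = £375 − £15 = £360.
Total: £1,003 + £829 + £360 = £2,192.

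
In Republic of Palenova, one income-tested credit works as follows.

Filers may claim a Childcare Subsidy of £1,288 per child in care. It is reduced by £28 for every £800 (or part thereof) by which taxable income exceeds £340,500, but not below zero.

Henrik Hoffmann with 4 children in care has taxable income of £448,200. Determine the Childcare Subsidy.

£1,372

Childcare Subsidy: base = 4 × £1,288 = £5,152. income exceeds £340,500 by £107,700, which is 135 full-or-partial £800 increments; reduction = 135 × £28 = £3,780, leaving £1,372.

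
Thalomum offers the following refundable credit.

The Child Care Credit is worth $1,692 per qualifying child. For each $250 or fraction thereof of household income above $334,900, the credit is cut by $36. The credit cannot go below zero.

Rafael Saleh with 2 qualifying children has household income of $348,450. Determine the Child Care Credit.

Child Care Credit: base = 2 × $1,692 = $3,384. income exceeds $334,900 by $13,550, which is 55 full-or-partial $250 increments; reduction = 55 × $36 = $1,980, leaving $1,404.

$1,404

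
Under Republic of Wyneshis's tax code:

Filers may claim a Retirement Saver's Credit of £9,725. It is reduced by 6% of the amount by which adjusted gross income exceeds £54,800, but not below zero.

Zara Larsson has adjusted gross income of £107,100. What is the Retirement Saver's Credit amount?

Retirement Saver's Credit: 6% of the £52,300 excess over £54,800 is £3,138; credit = £9,725 − £3,138 = £6,587.

£6,587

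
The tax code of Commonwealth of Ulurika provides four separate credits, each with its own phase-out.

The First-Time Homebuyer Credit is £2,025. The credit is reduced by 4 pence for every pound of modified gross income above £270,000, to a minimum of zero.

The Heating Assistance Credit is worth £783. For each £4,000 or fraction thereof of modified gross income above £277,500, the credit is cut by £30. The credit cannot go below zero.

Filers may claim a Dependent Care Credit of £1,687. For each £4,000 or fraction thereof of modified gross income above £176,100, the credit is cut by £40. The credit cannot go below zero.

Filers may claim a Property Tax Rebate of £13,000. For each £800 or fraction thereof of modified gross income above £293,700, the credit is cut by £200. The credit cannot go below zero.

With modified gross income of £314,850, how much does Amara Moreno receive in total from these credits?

First-Time Homebuyer Credit: 4% of the £44,850 excess over £270,000 is £1,794; credit = £2,025 − £1,794 = £231.
Heating Assistance Credit: income exceeds £277,500 by £37,350, which is 10 full-or-partial £4,000 increments; reduction = 10 × £30 = £300, leaving £483.
Dependent Care Credit: income exceeds £176,100 by £138,750, which is 35 full-or-partial £4,000 increments; reduction = 35 × £40 = £1,400, leaving £287.
Property Tax Rebate: income exceeds £293,700 by £21,150, which is 27 full-or-partial £800 increments; reduction = 27 × £200 = £5,400, leaving £7,600.
Total: £231 + £483 + £287 + £7,600 = £8,601.

£8,601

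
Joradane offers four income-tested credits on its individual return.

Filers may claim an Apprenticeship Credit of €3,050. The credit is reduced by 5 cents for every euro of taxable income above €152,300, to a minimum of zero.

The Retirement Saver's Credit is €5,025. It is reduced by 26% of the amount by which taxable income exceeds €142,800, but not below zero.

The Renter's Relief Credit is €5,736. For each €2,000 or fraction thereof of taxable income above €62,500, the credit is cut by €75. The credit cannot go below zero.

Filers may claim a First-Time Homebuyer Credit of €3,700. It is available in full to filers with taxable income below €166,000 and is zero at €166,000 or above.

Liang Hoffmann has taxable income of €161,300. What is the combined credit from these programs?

€8,501

Apprenticeship Credit: 5% of the €9,000 excess over €152,300 is €450; credit = €3,050 − €450 = €2,600.
Retirement Saver's Credit: 26% of the €18,500 excess over €142,800 is €4,810; credit = €5,025 − €4,810 = €215.
Renter's Relief Credit: income exceeds €62,500 by €98,800, which is 50 full-or-partial €2,000 increments; reduction = 50 × €75 = €3,750, leaving €1,986.
First-Time Homebuyer Credit: €161,300 is below the €166,000 cutoff, so the full €3,700 applies.
Total: €2,600 + €215 + €1,986 + €3,700 = €8,501.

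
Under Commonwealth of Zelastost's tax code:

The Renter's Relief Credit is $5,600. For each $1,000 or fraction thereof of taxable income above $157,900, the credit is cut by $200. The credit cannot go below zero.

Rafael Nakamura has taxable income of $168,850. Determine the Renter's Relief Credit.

Renter's Relief Credit: income exceeds $157,900 by $10,950, which is 11 full-or-partial $1,000 increments; reduction = 11 × $200 = $2,200, leaving $3,400.

$3,400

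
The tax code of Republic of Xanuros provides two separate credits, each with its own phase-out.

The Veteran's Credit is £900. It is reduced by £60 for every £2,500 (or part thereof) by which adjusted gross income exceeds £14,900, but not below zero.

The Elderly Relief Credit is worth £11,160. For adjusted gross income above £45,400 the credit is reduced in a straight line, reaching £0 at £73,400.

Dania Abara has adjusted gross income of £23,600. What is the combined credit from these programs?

Veteran's Credit: income exceeds £14,900 by £8,700, which is 4 full-or-partial £2,500 increments; reduction = 4 × £60 = £240, leaving £660.
Elderly Relief Credit: £23,600 is at or below the £45,400 threshold, so the full £11,160 applies.
Total: £660 + £11,160 = £11,820.

£11,820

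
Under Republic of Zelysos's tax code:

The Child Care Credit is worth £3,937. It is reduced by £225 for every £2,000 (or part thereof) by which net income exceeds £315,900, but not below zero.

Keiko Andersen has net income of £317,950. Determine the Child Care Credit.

Child Care Credit: income exceeds £315,900 by £2,050, which is 2 full-or-partial £2,000 increments; reduction = 2 × £225 = £450, leaving £3,487.

£3,487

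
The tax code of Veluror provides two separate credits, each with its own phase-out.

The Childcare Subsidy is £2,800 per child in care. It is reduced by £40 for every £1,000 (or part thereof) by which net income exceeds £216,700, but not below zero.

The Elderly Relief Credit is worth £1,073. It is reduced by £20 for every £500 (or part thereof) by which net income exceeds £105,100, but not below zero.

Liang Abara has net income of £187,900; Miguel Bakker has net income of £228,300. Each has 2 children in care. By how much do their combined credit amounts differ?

£480

Liang (£187,900): Childcare Subsidy: base = 2 × £2,800 = £5,600. £187,900 is at or below the £216,700 threshold, so the full £5,600 applies. Elderly Relief Credit: income exceeds £105,100 by £82,800 → 166 increments × £20 = £3,320 ≥ base, so the credit is £0. total £5,600 + £0 = £5,600
Miguel (£228,300): Childcare Subsidy: base = 2 × £2,800 = £5,600. income exceeds £216,700 by £11,600, which is 12 full-or-partial £1,000 increments; reduction = 12 × £40 = £480, leaving £5,120. Elderly Relief Credit: income exceeds £105,100 by £123,200 → 247 increments × £20 = £4,940 ≥ base, so the credit is £0. total £5,120 + £0 = £5,120
Difference: |£5,600 − £5,120| = £480.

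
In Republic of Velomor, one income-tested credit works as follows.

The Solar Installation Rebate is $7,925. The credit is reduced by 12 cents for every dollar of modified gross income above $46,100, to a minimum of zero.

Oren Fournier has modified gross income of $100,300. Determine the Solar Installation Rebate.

Solar Installation Rebate: 12% of the $54,200 excess over $46,100 is $6,504; credit = $7,925 − $6,504 = $1,421.

$1,421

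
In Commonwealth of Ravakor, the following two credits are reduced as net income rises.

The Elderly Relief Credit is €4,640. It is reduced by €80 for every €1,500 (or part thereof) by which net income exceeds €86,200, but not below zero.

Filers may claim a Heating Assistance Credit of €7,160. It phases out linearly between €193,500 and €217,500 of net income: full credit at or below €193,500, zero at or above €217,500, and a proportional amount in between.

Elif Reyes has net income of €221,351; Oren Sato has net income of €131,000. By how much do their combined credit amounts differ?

€9,400

Elif (€221,351): Elderly Relief Credit: income exceeds €86,200 by €135,151 → 91 increments × €80 = €7,280 ≥ base, so the credit is €0. Heating Assistance Credit: €221,351 is at or above €217,500, so the credit is €0. total €0 + €0 = €0
Oren (€131,000): Elderly Relief Credit: income exceeds €86,200 by €44,800, which is 30 full-or-partial €1,500 increments; reduction = 30 × €80 = €2,400, leaving €2,240. Heating Assistance Credit: €131,000 is at or below the €193,500 threshold, so the full €7,160 applies. total €2,240 + €7,160 = €9,400
Difference: |€0 − €9,400| = €9,400.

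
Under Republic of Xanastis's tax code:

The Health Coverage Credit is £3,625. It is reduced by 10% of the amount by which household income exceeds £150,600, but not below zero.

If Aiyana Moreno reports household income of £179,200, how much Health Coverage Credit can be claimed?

Health Coverage Credit: 10% of the £28,600 excess over £150,600 is £2,860; credit = £3,625 − £2,860 = £765.

£765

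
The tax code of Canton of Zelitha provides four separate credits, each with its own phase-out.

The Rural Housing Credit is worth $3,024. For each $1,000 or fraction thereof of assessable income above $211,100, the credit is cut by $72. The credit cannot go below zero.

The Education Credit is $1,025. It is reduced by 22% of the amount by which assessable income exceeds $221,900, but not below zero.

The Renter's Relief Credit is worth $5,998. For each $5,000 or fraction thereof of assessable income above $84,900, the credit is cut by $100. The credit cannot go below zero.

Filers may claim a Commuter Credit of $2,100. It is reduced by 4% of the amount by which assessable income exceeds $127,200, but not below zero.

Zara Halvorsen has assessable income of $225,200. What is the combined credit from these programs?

Rural Housing Credit: income exceeds $211,100 by $14,100, which is 15 full-or-partial $1,000 increments; reduction = 15 × $72 = $1,080, leaving $1,944.
Education Credit: 22% of the $3,300 excess over $221,900 is $726; credit = $1,025 − $726 = $299.
Renter's Relief Credit: income exceeds $84,900 by $140,300, which is 29 full-or-partial $5,000 increments; reduction = 29 × $100 = $2,900, leaving $3,098.
Commuter Credit: 4% of the $98,000 excess over $127,200 is $3,920 ≥ base, so the credit is $0.
Total: $1,944 + $299 + $3,098 + $0 = $5,341.

$5,341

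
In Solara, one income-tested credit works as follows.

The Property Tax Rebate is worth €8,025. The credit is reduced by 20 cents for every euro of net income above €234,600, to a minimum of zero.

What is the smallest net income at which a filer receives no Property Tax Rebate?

€274,725

The credit falls by 20% of each euro above €234,600, so it reaches zero when the excess is €8,025 / 20% = €40,125: income = €234,600 + €40,125 = €274,725.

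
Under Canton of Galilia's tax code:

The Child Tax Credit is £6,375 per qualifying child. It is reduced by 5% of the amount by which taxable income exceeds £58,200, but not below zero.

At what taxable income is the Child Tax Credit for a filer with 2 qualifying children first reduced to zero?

Full credit = 2 × £6,375 = £12,750.
The credit falls by 5% of each pound above £58,200, so it reaches zero when the excess is £12,750 / 5% = £255,000: income = £58,200 + £255,000 = £313,200.

£313,200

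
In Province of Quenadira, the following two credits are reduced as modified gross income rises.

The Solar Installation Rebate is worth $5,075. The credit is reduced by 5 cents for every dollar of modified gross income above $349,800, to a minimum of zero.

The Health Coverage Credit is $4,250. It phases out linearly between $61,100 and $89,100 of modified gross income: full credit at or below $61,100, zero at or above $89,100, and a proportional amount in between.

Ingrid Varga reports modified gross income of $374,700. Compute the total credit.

$3,830

Solar Installation Rebate: 5% of the $24,900 excess over $349,800 is $1,245; credit = $5,075 − $1,245 = $3,830.
Health Coverage Credit: $374,700 is at or above $89,100, so the credit is $0.
Total: $3,830 + $0 = $3,830.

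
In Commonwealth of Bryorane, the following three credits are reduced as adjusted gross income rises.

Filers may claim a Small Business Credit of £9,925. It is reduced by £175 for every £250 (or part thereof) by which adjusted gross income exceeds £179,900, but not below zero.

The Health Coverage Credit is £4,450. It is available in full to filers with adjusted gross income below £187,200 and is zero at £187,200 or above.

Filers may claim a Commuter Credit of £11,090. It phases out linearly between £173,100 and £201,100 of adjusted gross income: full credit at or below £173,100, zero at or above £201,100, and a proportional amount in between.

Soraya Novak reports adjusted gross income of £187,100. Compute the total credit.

£14,845

Small Business Credit: income exceeds £179,900 by £7,200, which is 29 full-or-partial £250 increments; reduction = 29 × £175 = £5,075, leaving £4,850.
Health Coverage Credit: £187,100 is below the £187,200 cutoff, so the full £4,450 applies.
Commuter Credit: £187,100 is £14,000 into a £28,000 phase-out range, leaving 14,000/28,000 of the credit: £11,090 × 14,000/28,000 = £5,545.
Total: £4,850 + £4,450 + £5,545 = £14,845.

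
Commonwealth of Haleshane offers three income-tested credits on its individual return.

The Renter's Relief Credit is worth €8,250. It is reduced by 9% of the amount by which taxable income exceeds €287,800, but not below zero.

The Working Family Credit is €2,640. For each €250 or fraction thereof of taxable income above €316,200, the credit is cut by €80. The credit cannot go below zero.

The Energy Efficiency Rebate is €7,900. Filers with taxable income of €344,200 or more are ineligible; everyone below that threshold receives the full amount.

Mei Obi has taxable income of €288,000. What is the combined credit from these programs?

Renter's Relief Credit: 9% of the €200 excess over €287,800 is €18; credit = €8,250 − €18 = €8,232.
Working Family Credit: €288,000 is at or below the €316,200 threshold, so the full €2,640 applies.
Energy Efficiency Rebate: €288,000 is below the €344,200 cutoff, so the full €7,900 applies.
Total: €8,232 + €2,640 + €7,900 = €18,772.

€18,772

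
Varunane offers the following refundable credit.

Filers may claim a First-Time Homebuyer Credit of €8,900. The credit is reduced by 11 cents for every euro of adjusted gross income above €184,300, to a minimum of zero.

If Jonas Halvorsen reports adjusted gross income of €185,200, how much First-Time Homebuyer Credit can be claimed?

First-Time Homebuyer Credit: 11% of the €900 excess over €184,300 is €99; credit = €8,900 − €99 = €8,801.

€8,801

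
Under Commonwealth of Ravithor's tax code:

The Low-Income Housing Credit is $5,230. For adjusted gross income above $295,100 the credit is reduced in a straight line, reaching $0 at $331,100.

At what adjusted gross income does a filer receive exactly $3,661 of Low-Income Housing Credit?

$3,661 is 3,661/5,230 of the full $5,230, so 1,569/5,230 of the $36,000 range has been used: income = $295,100 + $36,000 × 1,569/5,230 = $305,900.

$305,900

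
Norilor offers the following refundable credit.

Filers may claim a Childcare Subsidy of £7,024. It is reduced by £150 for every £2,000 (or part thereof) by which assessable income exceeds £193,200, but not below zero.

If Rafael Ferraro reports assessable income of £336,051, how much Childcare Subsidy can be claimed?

£0

Childcare Subsidy: income exceeds £193,200 by £142,851 → 72 increments × £150 = £10,800 ≥ base, so the credit is £0.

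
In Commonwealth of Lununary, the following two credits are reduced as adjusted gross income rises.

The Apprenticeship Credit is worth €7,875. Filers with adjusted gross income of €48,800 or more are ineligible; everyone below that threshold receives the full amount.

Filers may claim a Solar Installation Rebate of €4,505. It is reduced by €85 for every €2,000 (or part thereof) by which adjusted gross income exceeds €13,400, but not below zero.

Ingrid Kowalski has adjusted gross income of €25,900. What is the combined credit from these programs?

€11,785

Apprenticeship Credit: €25,900 is below the €48,800 cutoff, so the full €7,875 applies.
Solar Installation Rebate: income exceeds €13,400 by €12,500, which is 7 full-or-partial €2,000 increments; reduction = 7 × €85 = €595, leaving €3,910.
Total: €7,875 + €3,910 = €11,785.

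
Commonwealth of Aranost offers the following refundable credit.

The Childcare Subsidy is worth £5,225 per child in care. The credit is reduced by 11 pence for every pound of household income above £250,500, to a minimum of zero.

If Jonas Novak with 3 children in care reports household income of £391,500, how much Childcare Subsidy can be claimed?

£165

Childcare Subsidy: base = 3 × £5,225 = £15,675. 11% of the £141,000 excess over £250,500 is £15,510; credit = £15,675 − £15,510 = £165.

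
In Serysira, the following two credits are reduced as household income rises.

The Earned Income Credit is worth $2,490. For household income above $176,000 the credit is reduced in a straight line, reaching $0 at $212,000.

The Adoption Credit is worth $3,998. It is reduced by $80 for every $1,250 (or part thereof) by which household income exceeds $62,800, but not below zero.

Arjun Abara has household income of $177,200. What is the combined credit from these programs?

Earned Income Credit: $177,200 is $1,200 into a $36,000 phase-out range, leaving 34,800/36,000 of the credit: $2,490 × 34,800/36,000 = $2,407.
Adoption Credit: income exceeds $62,800 by $114,400 → 92 increments × $80 = $7,360 ≥ base, so the credit is $0.
Total: $2,407 + $0 = $2,407.

$2,407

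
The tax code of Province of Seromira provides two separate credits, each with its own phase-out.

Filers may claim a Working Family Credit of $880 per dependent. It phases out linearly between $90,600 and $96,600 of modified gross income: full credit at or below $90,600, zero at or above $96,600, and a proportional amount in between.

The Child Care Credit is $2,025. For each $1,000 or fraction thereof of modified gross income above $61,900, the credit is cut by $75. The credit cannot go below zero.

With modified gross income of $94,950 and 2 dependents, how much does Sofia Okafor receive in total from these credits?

Working Family Credit: base = 2 × $880 = $1,760. $94,950 is $4,350 into a $6,000 phase-out range, leaving 1,650/6,000 of the credit: $1,760 × 1,650/6,000 = $484.
Child Care Credit: income exceeds $61,900 by $33,050 → 34 increments × $75 = $2,550 ≥ base, so the credit is $0.
Total: $484 + $0 = $484.

$484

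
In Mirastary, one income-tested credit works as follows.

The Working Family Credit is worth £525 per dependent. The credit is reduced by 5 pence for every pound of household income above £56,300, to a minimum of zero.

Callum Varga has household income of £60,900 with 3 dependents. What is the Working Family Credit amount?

£1,345

Working Family Credit: base = 3 × £525 = £1,575. 5% of the £4,600 excess over £56,300 is £230; credit = £1,575 − £230 = £1,345.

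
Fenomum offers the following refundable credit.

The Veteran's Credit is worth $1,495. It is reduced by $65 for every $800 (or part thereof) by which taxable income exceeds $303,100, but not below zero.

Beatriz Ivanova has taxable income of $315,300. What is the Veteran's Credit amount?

Veteran's Credit: income exceeds $303,100 by $12,200, which is 16 full-or-partial $800 increments; reduction = 16 × $65 = $1,040, leaving $455.

$455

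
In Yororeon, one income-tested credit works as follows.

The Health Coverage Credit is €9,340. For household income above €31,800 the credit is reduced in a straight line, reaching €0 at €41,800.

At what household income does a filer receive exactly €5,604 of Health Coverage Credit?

€35,800

€5,604 is 5,604/9,340 of the full €9,340, so 3,736/9,340 of the €10,000 range has been used: income = €31,800 + €10,000 × 3,736/9,340 = €35,800.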